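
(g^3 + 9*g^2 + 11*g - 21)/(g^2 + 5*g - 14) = (g^2 + 2*g - 3)/(g - 2)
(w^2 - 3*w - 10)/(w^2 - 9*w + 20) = (w + 2)/(w - 4)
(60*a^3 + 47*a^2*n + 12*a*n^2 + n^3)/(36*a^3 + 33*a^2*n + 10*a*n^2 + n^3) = (5*a + n)/(3*a + n)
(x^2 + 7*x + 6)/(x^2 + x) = (x + 6)/x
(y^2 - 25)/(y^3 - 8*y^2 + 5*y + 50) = (y + 5)/(y^2 - 3*y - 10)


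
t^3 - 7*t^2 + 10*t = t*(t - 5)*(t - 2)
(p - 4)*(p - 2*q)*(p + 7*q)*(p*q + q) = p^4*q + 5*p^3*q^2 - 3*p^3*q - 14*p^2*q^3 - 15*p^2*q^2 - 4*p^2*q + 42*p*q^3 - 20*p*q^2 + 56*q^3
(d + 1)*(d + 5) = d^2 + 6*d + 5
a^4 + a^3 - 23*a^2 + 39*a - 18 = (a - 3)*(a - 1)^2*(a + 6)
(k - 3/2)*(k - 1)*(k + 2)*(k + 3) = k^4 + 5*k^3/2 - 5*k^2 - 15*k/2 + 9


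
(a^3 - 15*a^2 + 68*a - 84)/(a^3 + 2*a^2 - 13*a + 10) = (a^2 - 13*a + 42)/(a^2 + 4*a - 5)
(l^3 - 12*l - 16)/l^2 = l - 12/l - 16/l^2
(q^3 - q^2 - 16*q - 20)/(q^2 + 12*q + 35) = (q^3 - q^2 - 16*q - 20)/(q^2 + 12*q + 35)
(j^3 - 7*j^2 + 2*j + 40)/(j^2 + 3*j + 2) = (j^2 - 9*j + 20)/(j + 1)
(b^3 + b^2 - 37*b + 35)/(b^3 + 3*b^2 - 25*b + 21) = (b - 5)/(b - 3)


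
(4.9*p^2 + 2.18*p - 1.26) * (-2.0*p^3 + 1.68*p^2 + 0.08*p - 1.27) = -9.8*p^5 + 3.872*p^4 + 6.5744*p^3 - 8.1654*p^2 - 2.8694*p + 1.6002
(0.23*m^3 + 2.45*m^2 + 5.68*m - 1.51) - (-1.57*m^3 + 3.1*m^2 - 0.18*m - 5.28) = 1.8*m^3 - 0.65*m^2 + 5.86*m + 3.77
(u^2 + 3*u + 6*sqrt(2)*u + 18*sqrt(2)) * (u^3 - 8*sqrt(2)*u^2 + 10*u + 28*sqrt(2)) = u^5 - 2*sqrt(2)*u^4 + 3*u^4 - 86*u^3 - 6*sqrt(2)*u^3 - 258*u^2 + 88*sqrt(2)*u^2 + 336*u + 264*sqrt(2)*u + 1008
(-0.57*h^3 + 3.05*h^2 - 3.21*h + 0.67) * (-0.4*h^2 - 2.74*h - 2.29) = 0.228*h^5 + 0.3418*h^4 - 5.7677*h^3 + 1.5429*h^2 + 5.5151*h - 1.5343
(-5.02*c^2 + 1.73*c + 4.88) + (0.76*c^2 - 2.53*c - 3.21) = -4.26*c^2 - 0.8*c + 1.67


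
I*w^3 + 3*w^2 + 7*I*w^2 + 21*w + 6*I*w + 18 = (w + 6)*(w - 3*I)*(I*w + I)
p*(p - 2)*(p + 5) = p^3 + 3*p^2 - 10*p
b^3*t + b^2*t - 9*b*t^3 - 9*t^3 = (b - 3*t)*(b + 3*t)*(b*t + t)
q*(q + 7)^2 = q^3 + 14*q^2 + 49*q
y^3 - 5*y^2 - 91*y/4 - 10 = (y - 8)*(y + 1/2)*(y + 5/2)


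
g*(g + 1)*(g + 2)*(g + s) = g^4 + g^3*s + 3*g^3 + 3*g^2*s + 2*g^2 + 2*g*s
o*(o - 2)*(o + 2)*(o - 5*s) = o^4 - 5*o^3*s - 4*o^2 + 20*o*s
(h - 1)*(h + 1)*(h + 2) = h^3 + 2*h^2 - h - 2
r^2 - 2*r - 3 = (r - 3)*(r + 1)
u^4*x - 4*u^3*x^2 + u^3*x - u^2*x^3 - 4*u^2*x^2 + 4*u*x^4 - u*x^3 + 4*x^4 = (u - 4*x)*(u - x)*(u + x)*(u*x + x)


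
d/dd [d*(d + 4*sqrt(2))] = 2*d + 4*sqrt(2)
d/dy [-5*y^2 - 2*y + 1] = -10*y - 2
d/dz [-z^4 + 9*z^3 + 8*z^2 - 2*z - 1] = -4*z^3 + 27*z^2 + 16*z - 2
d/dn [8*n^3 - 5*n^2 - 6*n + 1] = 24*n^2 - 10*n - 6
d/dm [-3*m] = -3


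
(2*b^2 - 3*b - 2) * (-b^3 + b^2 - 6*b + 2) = -2*b^5 + 5*b^4 - 13*b^3 + 20*b^2 + 6*b - 4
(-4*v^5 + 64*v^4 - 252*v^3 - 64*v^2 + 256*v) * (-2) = 8*v^5 - 128*v^4 + 504*v^3 + 128*v^2 - 512*v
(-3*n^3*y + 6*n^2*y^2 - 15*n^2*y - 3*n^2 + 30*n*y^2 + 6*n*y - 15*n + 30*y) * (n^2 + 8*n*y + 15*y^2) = -3*n^5*y - 18*n^4*y^2 - 15*n^4*y - 3*n^4 + 3*n^3*y^3 - 90*n^3*y^2 - 18*n^3*y - 15*n^3 + 90*n^2*y^4 + 15*n^2*y^3 + 3*n^2*y^2 - 90*n^2*y + 450*n*y^4 + 90*n*y^3 + 15*n*y^2 + 450*y^3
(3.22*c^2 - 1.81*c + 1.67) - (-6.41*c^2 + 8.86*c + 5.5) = 9.63*c^2 - 10.67*c - 3.83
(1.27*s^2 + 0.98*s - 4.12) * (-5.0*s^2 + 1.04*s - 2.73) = -6.35*s^4 - 3.5792*s^3 + 18.1521*s^2 - 6.9602*s + 11.2476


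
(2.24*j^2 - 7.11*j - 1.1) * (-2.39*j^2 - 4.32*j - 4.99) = -5.3536*j^4 + 7.3161*j^3 + 22.1666*j^2 + 40.2309*j + 5.489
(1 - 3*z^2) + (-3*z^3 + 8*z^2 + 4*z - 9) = -3*z^3 + 5*z^2 + 4*z - 8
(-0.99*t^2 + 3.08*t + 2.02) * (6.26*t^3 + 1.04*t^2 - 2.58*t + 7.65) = -6.1974*t^5 + 18.2512*t^4 + 18.4026*t^3 - 13.4191*t^2 + 18.3504*t + 15.453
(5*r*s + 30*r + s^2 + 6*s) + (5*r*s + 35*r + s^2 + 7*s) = 10*r*s + 65*r + 2*s^2 + 13*s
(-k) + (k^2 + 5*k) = k^2 + 4*k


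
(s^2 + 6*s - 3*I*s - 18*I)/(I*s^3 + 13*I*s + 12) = I*(-s - 6)/(s^2 + 3*I*s + 4)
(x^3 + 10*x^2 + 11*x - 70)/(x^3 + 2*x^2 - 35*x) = (x^2 + 3*x - 10)/(x*(x - 5))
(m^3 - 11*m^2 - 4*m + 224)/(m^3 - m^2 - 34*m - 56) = (m - 8)/(m + 2)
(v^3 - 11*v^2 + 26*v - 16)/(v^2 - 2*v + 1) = (v^2 - 10*v + 16)/(v - 1)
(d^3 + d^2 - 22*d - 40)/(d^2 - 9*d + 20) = (d^2 + 6*d + 8)/(d - 4)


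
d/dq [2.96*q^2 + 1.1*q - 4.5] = 5.92*q + 1.1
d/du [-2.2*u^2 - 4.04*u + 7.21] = -4.4*u - 4.04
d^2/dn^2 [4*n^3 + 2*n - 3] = 24*n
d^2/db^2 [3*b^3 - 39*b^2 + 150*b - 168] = 18*b - 78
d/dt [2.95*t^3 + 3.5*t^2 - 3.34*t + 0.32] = 8.85*t^2 + 7.0*t - 3.34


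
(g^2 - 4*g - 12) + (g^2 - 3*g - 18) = 2*g^2 - 7*g - 30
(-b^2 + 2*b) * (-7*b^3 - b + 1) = 7*b^5 - 14*b^4 + b^3 - 3*b^2 + 2*b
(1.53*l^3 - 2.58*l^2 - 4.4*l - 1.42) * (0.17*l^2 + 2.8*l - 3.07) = 0.2601*l^5 + 3.8454*l^4 - 12.6691*l^3 - 4.6408*l^2 + 9.532*l + 4.3594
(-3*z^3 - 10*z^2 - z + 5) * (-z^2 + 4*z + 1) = 3*z^5 - 2*z^4 - 42*z^3 - 19*z^2 + 19*z + 5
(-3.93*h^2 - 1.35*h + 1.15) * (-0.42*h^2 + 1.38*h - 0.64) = 1.6506*h^4 - 4.8564*h^3 + 0.1692*h^2 + 2.451*h - 0.736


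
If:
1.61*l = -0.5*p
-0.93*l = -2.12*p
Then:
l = 0.00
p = 0.00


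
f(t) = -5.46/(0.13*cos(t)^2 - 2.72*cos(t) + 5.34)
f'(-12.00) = 0.74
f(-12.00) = -1.74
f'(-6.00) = 0.46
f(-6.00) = -1.92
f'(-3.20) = 0.01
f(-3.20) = -0.67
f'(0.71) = 0.80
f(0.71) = -1.63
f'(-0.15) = -0.26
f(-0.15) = -1.97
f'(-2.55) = -0.15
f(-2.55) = -0.71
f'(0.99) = 0.78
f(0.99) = -1.40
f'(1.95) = 0.35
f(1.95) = -0.86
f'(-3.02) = -0.03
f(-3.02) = -0.67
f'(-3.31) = 0.04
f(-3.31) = -0.67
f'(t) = -5.46*(0.26*sin(t)*cos(t) - 2.72*sin(t))/(0.13*cos(t)^2 - 2.72*cos(t) + 5.34)^2 = (14.8512 - 1.4196*cos(t))*sin(t)/(0.13*cos(t)^2 - 2.72*cos(t) + 5.34)^2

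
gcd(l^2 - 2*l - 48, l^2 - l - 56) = l - 8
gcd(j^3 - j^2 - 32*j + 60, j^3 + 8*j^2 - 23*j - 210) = j^2 + j - 30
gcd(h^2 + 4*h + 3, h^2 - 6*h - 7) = h + 1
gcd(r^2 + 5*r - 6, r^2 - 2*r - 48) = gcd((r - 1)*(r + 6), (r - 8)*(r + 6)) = r + 6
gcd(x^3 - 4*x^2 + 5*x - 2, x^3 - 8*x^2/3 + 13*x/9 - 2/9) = x - 2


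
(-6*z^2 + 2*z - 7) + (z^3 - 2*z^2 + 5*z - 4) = z^3 - 8*z^2 + 7*z - 11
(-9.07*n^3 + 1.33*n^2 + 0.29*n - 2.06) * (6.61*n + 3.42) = -59.9527*n^4 - 22.2281*n^3 + 6.4655*n^2 - 12.6248*n - 7.0452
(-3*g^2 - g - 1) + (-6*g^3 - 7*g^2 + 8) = -6*g^3 - 10*g^2 - g + 7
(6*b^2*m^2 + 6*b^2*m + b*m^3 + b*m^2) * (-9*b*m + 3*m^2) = -54*b^3*m^3 - 54*b^3*m^2 + 9*b^2*m^4 + 9*b^2*m^3 + 3*b*m^5 + 3*b*m^4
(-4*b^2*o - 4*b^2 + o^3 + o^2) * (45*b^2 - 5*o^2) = -180*b^4*o - 180*b^4 + 65*b^2*o^3 + 65*b^2*o^2 - 5*o^5 - 5*o^4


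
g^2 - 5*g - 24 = (g - 8)*(g + 3)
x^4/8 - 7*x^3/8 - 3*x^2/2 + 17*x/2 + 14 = (x/4 + 1/2)*(x/2 + 1)*(x - 7)*(x - 4)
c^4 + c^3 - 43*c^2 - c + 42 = (c - 6)*(c - 1)*(c + 1)*(c + 7)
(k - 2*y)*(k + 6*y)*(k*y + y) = k^3*y + 4*k^2*y^2 + k^2*y - 12*k*y^3 + 4*k*y^2 - 12*y^3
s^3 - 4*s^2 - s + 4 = (s - 4)*(s - 1)*(s + 1)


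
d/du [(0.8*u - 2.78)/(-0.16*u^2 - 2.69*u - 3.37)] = (0.128*u^2 - 0.8896*u - 10.1742)/(0.0256*u^4 + 0.8608*u^3 + 8.3145*u^2 + 18.1306*u + 11.3569)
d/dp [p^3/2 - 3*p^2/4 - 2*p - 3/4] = 3*p^2/2 - 3*p/2 - 2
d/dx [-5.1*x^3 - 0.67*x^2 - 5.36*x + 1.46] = -15.3*x^2 - 1.34*x - 5.36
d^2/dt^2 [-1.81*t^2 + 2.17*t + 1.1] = -3.62000000000000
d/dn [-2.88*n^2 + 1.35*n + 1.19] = 1.35 - 5.76*n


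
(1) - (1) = 0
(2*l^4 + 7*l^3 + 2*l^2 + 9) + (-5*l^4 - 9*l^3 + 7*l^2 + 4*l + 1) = -3*l^4 - 2*l^3 + 9*l^2 + 4*l + 10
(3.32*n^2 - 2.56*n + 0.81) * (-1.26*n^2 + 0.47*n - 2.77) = -4.1832*n^4 + 4.786*n^3 - 11.4202*n^2 + 7.4719*n - 2.2437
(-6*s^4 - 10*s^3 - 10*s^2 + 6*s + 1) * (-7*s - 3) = 42*s^5 + 88*s^4 + 100*s^3 - 12*s^2 - 25*s - 3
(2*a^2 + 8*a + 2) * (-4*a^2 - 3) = -8*a^4 - 32*a^3 - 14*a^2 - 24*a - 6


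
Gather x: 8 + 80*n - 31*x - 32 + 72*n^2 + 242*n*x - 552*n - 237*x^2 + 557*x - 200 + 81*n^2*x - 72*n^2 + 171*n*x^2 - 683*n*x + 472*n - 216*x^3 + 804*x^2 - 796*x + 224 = -216*x^3 + x^2*(171*n + 567) + x*(81*n^2 - 441*n - 270)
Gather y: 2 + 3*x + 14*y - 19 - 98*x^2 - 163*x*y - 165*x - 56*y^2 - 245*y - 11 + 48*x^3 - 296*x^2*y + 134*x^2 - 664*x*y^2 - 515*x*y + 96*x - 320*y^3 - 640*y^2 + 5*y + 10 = 48*x^3 + 36*x^2 - 66*x - 320*y^3 + y^2*(-664*x - 696) + y*(-296*x^2 - 678*x - 226) - 18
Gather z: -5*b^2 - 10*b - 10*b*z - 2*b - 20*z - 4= -5*b^2 - 12*b + z*(-10*b - 20) - 4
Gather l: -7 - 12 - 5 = -24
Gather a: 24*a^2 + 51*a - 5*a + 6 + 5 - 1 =24*a^2 + 46*a + 10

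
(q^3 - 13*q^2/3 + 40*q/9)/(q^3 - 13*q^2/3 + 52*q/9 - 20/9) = q*(3*q - 8)/(3*q^2 - 8*q + 4)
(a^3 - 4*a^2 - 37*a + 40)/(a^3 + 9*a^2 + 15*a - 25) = (a - 8)/(a + 5)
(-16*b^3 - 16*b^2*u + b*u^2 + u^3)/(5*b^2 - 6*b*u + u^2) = (-16*b^3 - 16*b^2*u + b*u^2 + u^3)/(5*b^2 - 6*b*u + u^2)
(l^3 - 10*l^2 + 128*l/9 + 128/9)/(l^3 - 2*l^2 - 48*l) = (l^2 - 2*l - 16/9)/(l*(l + 6))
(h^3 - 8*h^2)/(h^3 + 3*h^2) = (h - 8)/(h + 3)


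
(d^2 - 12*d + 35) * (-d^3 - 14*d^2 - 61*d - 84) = -d^5 - 2*d^4 + 72*d^3 + 158*d^2 - 1127*d - 2940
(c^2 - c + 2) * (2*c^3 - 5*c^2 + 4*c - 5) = 2*c^5 - 7*c^4 + 13*c^3 - 19*c^2 + 13*c - 10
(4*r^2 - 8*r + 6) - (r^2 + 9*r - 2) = 3*r^2 - 17*r + 8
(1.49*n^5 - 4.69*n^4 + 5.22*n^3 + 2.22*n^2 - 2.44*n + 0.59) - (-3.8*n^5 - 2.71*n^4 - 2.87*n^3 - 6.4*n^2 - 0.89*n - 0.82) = 5.29*n^5 - 1.98*n^4 + 8.09*n^3 + 8.62*n^2 - 1.55*n + 1.41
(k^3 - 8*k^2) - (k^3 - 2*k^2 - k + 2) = -6*k^2 + k - 2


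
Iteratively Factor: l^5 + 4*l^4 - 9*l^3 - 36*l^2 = (l)*(l^4 + 4*l^3 - 9*l^2 - 36*l) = l*(l + 3)*(l^3 + l^2 - 12*l) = l*(l + 3)*(l + 4)*(l^2 - 3*l) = l*(l - 3)*(l + 3)*(l + 4)*(l)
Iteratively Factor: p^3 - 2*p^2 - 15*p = (p - 5)*(p^2 + 3*p) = p*(p - 5)*(p + 3)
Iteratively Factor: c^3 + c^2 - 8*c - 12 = (c + 2)*(c^2 - c - 6) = (c + 2)^2*(c - 3)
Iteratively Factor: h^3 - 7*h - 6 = (h - 3)*(h^2 + 3*h + 2) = (h - 3)*(h + 1)*(h + 2)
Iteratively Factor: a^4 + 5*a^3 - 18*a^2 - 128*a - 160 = (a - 5)*(a^3 + 10*a^2 + 32*a + 32) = (a - 5)*(a + 4)*(a^2 + 6*a + 8) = (a - 5)*(a + 2)*(a + 4)*(a + 4)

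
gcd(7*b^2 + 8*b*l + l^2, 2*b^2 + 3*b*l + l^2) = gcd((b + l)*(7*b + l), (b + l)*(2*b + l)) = b + l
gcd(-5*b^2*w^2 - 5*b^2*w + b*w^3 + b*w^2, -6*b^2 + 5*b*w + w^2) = 1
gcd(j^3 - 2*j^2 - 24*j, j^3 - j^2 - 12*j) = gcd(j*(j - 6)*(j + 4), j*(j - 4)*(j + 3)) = j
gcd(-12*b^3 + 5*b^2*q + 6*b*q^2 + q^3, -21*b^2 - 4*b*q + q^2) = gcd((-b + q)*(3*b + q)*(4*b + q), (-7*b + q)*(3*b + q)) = 3*b + q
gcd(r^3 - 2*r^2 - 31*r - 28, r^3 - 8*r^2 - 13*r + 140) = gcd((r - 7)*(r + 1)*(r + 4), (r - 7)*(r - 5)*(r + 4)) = r^2 - 3*r - 28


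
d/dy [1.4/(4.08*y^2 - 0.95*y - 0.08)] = (1.33 - 11.424*y)/(-4.08*y^2 + 0.95*y + 0.08)^2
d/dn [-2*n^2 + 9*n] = 9 - 4*n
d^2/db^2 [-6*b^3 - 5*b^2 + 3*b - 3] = -36*b - 10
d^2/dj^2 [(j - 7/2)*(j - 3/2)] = 2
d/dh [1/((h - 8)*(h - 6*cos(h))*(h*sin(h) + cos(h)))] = (-h*(h - 8)*(h - 6*cos(h))*cos(h) + (8 - h)*(h*sin(h) + cos(h))*(6*sin(h) + 1) - (h - 6*cos(h))*(h*sin(h) + cos(h)))/((h - 8)^2*(h - 6*cos(h))^2*(h*sin(h) + cos(h))^2)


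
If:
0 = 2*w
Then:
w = 0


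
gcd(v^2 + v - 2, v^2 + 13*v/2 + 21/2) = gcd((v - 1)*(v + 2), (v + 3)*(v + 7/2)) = 1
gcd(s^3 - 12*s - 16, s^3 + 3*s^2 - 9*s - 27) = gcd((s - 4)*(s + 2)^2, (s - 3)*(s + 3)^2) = 1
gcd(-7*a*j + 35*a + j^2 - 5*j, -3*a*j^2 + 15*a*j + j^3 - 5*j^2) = j - 5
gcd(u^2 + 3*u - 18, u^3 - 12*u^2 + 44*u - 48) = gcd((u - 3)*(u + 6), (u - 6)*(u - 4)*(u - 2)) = 1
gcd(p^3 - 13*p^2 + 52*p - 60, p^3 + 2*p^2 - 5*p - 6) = p - 2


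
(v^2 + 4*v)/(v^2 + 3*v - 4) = v/(v - 1)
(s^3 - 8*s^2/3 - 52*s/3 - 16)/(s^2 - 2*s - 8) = (s^2 - 14*s/3 - 8)/(s - 4)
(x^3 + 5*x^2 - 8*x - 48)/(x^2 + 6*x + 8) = (x^2 + x - 12)/(x + 2)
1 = 1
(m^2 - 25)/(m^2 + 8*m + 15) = (m - 5)/(m + 3)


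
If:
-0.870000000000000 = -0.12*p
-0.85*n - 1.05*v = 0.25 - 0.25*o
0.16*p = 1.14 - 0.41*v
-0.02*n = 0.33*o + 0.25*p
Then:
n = -1.82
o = -5.38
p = 7.25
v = -0.05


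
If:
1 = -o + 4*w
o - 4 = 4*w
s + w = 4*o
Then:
No Solution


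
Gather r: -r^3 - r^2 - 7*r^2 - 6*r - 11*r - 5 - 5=-r^3 - 8*r^2 - 17*r - 10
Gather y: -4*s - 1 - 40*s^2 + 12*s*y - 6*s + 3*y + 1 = -40*s^2 - 10*s + y*(12*s + 3)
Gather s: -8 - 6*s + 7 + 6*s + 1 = 0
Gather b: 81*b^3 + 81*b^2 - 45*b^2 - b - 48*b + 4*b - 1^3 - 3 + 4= 81*b^3 + 36*b^2 - 45*b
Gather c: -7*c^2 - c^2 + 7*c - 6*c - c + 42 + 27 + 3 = 72 - 8*c^2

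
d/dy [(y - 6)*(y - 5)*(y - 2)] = 3*y^2 - 26*y + 52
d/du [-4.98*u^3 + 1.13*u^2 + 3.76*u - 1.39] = -14.94*u^2 + 2.26*u + 3.76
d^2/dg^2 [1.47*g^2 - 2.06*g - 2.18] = 2.94000000000000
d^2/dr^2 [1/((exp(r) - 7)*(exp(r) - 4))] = (4*exp(3*r) - 33*exp(2*r) + 9*exp(r) + 308)*exp(r)/(exp(6*r) - 33*exp(5*r) + 447*exp(4*r) - 3179*exp(3*r) + 12516*exp(2*r) - 25872*exp(r) + 21952)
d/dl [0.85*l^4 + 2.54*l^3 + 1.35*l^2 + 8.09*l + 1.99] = 3.4*l^3 + 7.62*l^2 + 2.7*l + 8.09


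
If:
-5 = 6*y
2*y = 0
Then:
No Solution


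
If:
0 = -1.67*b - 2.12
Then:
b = -1.27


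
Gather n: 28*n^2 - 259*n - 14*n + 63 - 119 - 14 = 28*n^2 - 273*n - 70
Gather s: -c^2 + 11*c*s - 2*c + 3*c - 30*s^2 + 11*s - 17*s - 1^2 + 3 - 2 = -c^2 + c - 30*s^2 + s*(11*c - 6)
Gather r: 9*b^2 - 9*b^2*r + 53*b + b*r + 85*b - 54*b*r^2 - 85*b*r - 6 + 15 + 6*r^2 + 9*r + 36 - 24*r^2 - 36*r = 9*b^2 + 138*b + r^2*(-54*b - 18) + r*(-9*b^2 - 84*b - 27) + 45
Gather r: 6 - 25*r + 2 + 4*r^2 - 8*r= 4*r^2 - 33*r + 8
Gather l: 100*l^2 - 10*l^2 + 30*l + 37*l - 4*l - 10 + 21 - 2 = 90*l^2 + 63*l + 9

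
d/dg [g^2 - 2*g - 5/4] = 2*g - 2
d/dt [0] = 0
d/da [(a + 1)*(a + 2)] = 2*a + 3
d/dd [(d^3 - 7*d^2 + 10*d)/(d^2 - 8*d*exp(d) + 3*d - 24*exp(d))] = (d*(d^2 - 7*d + 10)*(8*d*exp(d) - 2*d + 32*exp(d) - 3) + (3*d^2 - 14*d + 10)*(d^2 - 8*d*exp(d) + 3*d - 24*exp(d)))/(d^2 - 8*d*exp(d) + 3*d - 24*exp(d))^2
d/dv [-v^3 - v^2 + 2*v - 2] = -3*v^2 - 2*v + 2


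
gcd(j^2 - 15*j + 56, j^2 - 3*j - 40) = j - 8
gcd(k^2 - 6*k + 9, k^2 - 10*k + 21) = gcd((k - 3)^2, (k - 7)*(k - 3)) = k - 3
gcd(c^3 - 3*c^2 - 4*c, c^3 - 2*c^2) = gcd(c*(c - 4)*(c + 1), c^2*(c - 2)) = c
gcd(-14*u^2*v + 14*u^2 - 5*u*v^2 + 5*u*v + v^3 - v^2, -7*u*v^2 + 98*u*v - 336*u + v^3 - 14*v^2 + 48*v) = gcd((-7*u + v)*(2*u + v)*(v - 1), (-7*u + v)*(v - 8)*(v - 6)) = 7*u - v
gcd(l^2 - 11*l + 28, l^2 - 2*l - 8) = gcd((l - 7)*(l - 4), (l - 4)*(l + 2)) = l - 4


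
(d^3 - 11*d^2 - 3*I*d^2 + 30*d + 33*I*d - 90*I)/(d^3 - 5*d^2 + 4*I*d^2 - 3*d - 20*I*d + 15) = (d^2 - 3*d*(2 + I) + 18*I)/(d^2 + 4*I*d - 3)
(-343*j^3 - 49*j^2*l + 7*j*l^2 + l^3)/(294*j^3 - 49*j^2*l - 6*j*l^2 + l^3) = (-7*j - l)/(6*j - l)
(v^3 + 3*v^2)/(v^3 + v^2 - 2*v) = v*(v + 3)/(v^2 + v - 2)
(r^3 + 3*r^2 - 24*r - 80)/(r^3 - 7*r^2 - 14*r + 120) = (r + 4)/(r - 6)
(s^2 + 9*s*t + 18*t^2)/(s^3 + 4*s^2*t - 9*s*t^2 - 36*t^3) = (s + 6*t)/(s^2 + s*t - 12*t^2)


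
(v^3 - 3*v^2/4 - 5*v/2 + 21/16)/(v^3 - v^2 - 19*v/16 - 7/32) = 2*(4*v^2 + 4*v - 3)/(8*v^2 + 6*v + 1)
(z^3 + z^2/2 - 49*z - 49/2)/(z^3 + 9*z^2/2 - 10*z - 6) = (z^2 - 49)/(z^2 + 4*z - 12)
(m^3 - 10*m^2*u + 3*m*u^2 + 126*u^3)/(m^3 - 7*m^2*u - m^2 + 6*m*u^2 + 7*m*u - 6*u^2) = (-m^2 + 4*m*u + 21*u^2)/(-m^2 + m*u + m - u)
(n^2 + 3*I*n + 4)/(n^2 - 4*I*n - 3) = (n + 4*I)/(n - 3*I)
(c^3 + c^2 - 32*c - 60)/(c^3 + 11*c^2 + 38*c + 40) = (c - 6)/(c + 4)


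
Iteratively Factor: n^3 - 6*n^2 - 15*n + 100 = (n + 4)*(n^2 - 10*n + 25) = (n - 5)*(n + 4)*(n - 5)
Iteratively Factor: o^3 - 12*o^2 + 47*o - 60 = (o - 5)*(o^2 - 7*o + 12) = (o - 5)*(o - 3)*(o - 4)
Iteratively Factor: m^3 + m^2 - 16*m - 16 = (m - 4)*(m^2 + 5*m + 4) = (m - 4)*(m + 4)*(m + 1)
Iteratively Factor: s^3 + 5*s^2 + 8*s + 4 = (s + 1)*(s^2 + 4*s + 4) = (s + 1)*(s + 2)*(s + 2)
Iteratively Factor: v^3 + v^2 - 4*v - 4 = (v + 2)*(v^2 - v - 2) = (v + 1)*(v + 2)*(v - 2)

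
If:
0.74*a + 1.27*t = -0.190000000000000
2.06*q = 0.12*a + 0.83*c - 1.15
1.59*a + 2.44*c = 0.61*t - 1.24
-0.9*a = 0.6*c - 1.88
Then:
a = 5.24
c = -4.72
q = -2.15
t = -3.20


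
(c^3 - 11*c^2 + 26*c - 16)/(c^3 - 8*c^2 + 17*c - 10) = (c - 8)/(c - 5)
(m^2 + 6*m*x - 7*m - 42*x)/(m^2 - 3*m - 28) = (m + 6*x)/(m + 4)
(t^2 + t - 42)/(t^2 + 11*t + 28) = (t - 6)/(t + 4)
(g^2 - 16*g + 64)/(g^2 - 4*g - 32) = (g - 8)/(g + 4)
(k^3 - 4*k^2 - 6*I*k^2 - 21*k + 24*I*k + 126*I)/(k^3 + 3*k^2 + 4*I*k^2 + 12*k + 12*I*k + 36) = (k^2 - k*(7 + 6*I) + 42*I)/(k^2 + 4*I*k + 12)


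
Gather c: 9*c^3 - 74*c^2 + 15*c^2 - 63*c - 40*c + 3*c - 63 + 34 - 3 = 9*c^3 - 59*c^2 - 100*c - 32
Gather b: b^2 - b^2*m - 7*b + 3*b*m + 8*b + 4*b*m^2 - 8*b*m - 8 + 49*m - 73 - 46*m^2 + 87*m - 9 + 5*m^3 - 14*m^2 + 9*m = b^2*(1 - m) + b*(4*m^2 - 5*m + 1) + 5*m^3 - 60*m^2 + 145*m - 90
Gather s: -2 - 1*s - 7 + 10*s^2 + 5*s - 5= 10*s^2 + 4*s - 14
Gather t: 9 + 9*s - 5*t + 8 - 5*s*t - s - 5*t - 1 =8*s + t*(-5*s - 10) + 16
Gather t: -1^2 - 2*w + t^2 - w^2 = t^2 - w^2 - 2*w - 1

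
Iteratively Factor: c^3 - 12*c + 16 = (c + 4)*(c^2 - 4*c + 4) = (c - 2)*(c + 4)*(c - 2)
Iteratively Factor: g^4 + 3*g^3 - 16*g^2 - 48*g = (g - 4)*(g^3 + 7*g^2 + 12*g) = (g - 4)*(g + 3)*(g^2 + 4*g) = g*(g - 4)*(g + 3)*(g + 4)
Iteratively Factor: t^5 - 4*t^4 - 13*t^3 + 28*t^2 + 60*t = (t - 3)*(t^4 - t^3 - 16*t^2 - 20*t) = (t - 3)*(t + 2)*(t^3 - 3*t^2 - 10*t) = t*(t - 3)*(t + 2)*(t^2 - 3*t - 10) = t*(t - 5)*(t - 3)*(t + 2)*(t + 2)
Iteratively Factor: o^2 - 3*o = (o - 3)*(o)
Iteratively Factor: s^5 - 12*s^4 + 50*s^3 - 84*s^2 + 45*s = (s)*(s^4 - 12*s^3 + 50*s^2 - 84*s + 45) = s*(s - 3)*(s^3 - 9*s^2 + 23*s - 15) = s*(s - 3)*(s - 1)*(s^2 - 8*s + 15) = s*(s - 3)^2*(s - 1)*(s - 5)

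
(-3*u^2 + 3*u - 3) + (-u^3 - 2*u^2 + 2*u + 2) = -u^3 - 5*u^2 + 5*u - 1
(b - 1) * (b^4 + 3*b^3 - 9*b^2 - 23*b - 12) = b^5 + 2*b^4 - 12*b^3 - 14*b^2 + 11*b + 12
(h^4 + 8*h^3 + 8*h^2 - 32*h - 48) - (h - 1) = h^4 + 8*h^3 + 8*h^2 - 33*h - 47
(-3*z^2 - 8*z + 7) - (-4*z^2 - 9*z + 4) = z^2 + z + 3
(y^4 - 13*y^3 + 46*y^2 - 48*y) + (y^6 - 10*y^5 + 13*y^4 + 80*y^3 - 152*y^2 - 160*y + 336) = y^6 - 10*y^5 + 14*y^4 + 67*y^3 - 106*y^2 - 208*y + 336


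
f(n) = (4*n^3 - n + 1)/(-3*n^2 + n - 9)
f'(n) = (6*n - 1)*(4*n^3 - n + 1)/(-3*n^2 + n - 9)^2 + (12*n^2 - 1)/(-3*n^2 + n - 9) = ((1 - 12*n^2)*(3*n^2 - n + 9) + (6*n - 1)*(4*n^3 - n + 1))/(3*n^2 - n + 9)^2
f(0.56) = -0.12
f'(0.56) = -0.26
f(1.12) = -0.47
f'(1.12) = -0.97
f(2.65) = -2.65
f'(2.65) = -1.59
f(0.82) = -0.23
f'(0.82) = -0.60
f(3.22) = -3.56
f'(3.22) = -1.58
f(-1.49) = 0.63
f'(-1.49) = -1.13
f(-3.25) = 3.03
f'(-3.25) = -1.45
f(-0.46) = -0.11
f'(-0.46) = -0.19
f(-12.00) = 15.23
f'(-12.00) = -1.36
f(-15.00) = 19.29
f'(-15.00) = -1.35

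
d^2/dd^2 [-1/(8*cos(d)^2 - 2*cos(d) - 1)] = 2*(128*sin(d)^4 - 82*sin(d)^2 + 29*cos(d) - 6*cos(3*d) - 58)/((2*cos(d) - 1)^3*(4*cos(d) + 1)^3)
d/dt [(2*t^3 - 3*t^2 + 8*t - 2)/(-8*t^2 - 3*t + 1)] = (-16*t^4 - 12*t^3 + 79*t^2 - 38*t + 2)/(64*t^4 + 48*t^3 - 7*t^2 - 6*t + 1)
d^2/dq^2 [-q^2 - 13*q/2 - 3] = -2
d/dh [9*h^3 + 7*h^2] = h*(27*h + 14)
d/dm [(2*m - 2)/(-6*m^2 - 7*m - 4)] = 2*(6*m^2 - 12*m - 11)/(36*m^4 + 84*m^3 + 97*m^2 + 56*m + 16)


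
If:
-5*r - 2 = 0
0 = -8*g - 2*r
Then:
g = 1/10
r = -2/5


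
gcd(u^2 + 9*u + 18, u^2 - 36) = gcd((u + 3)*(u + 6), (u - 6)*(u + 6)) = u + 6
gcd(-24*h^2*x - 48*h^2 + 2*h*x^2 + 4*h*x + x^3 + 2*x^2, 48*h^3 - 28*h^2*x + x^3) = -24*h^2 + 2*h*x + x^2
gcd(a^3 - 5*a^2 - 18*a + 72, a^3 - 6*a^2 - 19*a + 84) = a^2 + a - 12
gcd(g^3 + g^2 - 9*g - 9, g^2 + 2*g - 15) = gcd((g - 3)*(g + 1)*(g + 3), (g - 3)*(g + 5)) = g - 3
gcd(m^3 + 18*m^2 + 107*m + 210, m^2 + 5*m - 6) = m + 6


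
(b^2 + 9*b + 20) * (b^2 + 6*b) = b^4 + 15*b^3 + 74*b^2 + 120*b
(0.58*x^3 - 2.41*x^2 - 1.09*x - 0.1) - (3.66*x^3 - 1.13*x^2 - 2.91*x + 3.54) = -3.08*x^3 - 1.28*x^2 + 1.82*x - 3.64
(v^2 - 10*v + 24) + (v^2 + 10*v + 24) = 2*v^2 + 48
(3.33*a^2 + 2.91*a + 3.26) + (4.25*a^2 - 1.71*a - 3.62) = 7.58*a^2 + 1.2*a - 0.36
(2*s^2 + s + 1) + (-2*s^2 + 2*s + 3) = 3*s + 4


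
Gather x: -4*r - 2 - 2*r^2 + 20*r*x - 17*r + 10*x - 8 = -2*r^2 - 21*r + x*(20*r + 10) - 10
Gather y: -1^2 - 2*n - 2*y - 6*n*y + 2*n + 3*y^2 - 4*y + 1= 3*y^2 + y*(-6*n - 6)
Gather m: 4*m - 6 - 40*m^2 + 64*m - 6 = -40*m^2 + 68*m - 12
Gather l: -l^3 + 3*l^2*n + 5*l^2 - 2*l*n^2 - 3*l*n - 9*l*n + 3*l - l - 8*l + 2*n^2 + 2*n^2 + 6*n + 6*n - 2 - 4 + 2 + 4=-l^3 + l^2*(3*n + 5) + l*(-2*n^2 - 12*n - 6) + 4*n^2 + 12*n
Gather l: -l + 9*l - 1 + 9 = 8*l + 8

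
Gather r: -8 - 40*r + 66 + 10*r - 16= 42 - 30*r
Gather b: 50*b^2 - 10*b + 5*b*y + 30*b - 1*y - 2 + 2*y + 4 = 50*b^2 + b*(5*y + 20) + y + 2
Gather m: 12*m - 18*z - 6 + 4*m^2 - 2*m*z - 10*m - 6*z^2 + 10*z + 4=4*m^2 + m*(2 - 2*z) - 6*z^2 - 8*z - 2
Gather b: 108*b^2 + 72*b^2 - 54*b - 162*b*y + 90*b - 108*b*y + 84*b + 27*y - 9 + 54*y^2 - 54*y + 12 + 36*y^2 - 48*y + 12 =180*b^2 + b*(120 - 270*y) + 90*y^2 - 75*y + 15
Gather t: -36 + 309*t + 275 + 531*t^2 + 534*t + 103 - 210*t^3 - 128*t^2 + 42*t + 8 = -210*t^3 + 403*t^2 + 885*t + 350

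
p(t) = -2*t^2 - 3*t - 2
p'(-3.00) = 9.00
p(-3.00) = -11.00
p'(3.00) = -15.00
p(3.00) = -29.00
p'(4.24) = -19.96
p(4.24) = -50.68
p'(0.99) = -6.96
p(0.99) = -6.93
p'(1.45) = -8.80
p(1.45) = -10.56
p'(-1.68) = 3.72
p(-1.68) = -2.60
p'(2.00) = -11.00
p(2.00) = -16.00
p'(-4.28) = 14.12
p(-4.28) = -25.80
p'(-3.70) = 11.80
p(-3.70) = -18.28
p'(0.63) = -5.52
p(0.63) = -4.68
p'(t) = -4*t - 3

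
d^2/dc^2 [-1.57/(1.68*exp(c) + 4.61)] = (12.159336 - 4.431168*exp(c))*exp(c)/(1.68*exp(c) + 4.61)^3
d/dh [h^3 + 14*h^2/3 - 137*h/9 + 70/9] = 3*h^2 + 28*h/3 - 137/9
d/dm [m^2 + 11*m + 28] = 2*m + 11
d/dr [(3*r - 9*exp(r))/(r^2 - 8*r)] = 3*(r*(1 - 3*exp(r))*(r - 8) - 2*(r - 4)*(r - 3*exp(r)))/(r^2*(r - 8)^2)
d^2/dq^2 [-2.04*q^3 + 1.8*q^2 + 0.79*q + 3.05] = 3.6 - 12.24*q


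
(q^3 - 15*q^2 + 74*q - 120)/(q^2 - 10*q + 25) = (q^2 - 10*q + 24)/(q - 5)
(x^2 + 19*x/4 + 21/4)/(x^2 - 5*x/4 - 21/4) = (x + 3)/(x - 3)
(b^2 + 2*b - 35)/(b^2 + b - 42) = (b - 5)/(b - 6)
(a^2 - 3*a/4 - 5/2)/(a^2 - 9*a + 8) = (4*a^2 - 3*a - 10)/(4*(a^2 - 9*a + 8))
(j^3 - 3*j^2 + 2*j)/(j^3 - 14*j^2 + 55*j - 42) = j*(j - 2)/(j^2 - 13*j + 42)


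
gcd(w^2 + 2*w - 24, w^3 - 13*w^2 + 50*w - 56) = w - 4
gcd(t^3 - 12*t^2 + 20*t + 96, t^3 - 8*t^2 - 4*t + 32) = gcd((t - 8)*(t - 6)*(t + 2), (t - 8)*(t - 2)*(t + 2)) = t^2 - 6*t - 16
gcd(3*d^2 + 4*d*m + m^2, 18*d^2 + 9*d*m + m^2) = 3*d + m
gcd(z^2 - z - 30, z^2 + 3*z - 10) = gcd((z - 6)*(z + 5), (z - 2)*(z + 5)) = z + 5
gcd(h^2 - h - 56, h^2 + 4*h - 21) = h + 7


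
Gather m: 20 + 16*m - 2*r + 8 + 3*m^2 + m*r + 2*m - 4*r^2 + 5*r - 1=3*m^2 + m*(r + 18) - 4*r^2 + 3*r + 27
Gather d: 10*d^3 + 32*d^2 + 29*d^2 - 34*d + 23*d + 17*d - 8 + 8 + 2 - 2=10*d^3 + 61*d^2 + 6*d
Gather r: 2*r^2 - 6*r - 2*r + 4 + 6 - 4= 2*r^2 - 8*r + 6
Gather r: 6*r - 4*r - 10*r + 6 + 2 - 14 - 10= -8*r - 16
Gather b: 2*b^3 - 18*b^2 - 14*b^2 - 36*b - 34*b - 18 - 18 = 2*b^3 - 32*b^2 - 70*b - 36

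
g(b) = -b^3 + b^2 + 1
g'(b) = -3*b^2 + 2*b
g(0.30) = 1.06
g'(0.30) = 0.33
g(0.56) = 1.14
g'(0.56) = 0.18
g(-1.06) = 3.31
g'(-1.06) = -5.49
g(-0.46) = 1.31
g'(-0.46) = -1.55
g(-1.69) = 8.68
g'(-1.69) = -11.95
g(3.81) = -39.79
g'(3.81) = -35.93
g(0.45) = 1.11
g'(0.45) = 0.29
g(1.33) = 0.42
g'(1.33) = -2.65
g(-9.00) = 811.00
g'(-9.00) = -261.00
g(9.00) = -647.00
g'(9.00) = -225.00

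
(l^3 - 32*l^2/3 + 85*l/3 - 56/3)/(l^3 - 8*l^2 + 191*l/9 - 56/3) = 3*(l^2 - 8*l + 7)/(3*l^2 - 16*l + 21)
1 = 1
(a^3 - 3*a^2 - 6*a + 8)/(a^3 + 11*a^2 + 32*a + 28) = (a^2 - 5*a + 4)/(a^2 + 9*a + 14)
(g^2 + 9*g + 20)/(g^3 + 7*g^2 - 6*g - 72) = (g + 5)/(g^2 + 3*g - 18)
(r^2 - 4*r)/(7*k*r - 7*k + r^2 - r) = r*(r - 4)/(7*k*r - 7*k + r^2 - r)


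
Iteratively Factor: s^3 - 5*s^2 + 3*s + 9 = (s - 3)*(s^2 - 2*s - 3) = (s - 3)*(s + 1)*(s - 3)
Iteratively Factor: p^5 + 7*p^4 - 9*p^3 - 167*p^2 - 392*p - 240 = (p + 3)*(p^4 + 4*p^3 - 21*p^2 - 104*p - 80) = (p + 3)*(p + 4)*(p^3 - 21*p - 20) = (p + 1)*(p + 3)*(p + 4)*(p^2 - p - 20) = (p + 1)*(p + 3)*(p + 4)^2*(p - 5)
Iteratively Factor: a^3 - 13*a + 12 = (a - 3)*(a^2 + 3*a - 4) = (a - 3)*(a + 4)*(a - 1)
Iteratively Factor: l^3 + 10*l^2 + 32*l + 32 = (l + 4)*(l^2 + 6*l + 8) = (l + 4)^2*(l + 2)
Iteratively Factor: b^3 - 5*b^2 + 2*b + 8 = (b - 4)*(b^2 - b - 2) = (b - 4)*(b + 1)*(b - 2)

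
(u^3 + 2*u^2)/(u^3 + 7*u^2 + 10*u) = u/(u + 5)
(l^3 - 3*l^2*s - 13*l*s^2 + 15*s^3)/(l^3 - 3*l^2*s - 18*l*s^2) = (-l^2 + 6*l*s - 5*s^2)/(l*(-l + 6*s))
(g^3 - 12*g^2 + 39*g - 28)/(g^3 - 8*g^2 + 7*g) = (g - 4)/g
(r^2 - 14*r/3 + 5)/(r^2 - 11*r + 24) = (r - 5/3)/(r - 8)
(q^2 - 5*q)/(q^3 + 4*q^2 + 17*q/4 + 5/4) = 4*q*(q - 5)/(4*q^3 + 16*q^2 + 17*q + 5)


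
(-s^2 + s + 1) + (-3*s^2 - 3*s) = -4*s^2 - 2*s + 1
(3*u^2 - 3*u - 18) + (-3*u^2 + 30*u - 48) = 27*u - 66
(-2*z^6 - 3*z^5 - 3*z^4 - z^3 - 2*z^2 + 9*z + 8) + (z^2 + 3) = -2*z^6 - 3*z^5 - 3*z^4 - z^3 - z^2 + 9*z + 11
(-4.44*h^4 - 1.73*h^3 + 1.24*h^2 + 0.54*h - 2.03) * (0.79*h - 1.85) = -3.5076*h^5 + 6.8473*h^4 + 4.1801*h^3 - 1.8674*h^2 - 2.6027*h + 3.7555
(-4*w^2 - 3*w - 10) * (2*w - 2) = -8*w^3 + 2*w^2 - 14*w + 20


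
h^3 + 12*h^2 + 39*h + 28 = (h + 1)*(h + 4)*(h + 7)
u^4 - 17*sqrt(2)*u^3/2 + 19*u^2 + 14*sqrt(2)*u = u*(u - 7*sqrt(2))*(u - 2*sqrt(2))*(u + sqrt(2)/2)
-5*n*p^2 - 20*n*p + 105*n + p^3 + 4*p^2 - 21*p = (-5*n + p)*(p - 3)*(p + 7)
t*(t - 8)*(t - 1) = t^3 - 9*t^2 + 8*t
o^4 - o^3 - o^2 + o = o*(o - 1)^2*(o + 1)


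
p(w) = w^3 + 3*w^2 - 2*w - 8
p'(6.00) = 142.00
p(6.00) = 304.00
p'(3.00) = 43.00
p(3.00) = 40.00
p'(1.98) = 21.64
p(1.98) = 7.56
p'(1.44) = 12.86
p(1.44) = -1.67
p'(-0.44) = -4.06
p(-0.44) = -6.62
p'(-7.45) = 119.81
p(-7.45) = -240.09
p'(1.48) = 13.45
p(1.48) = -1.15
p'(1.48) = 13.45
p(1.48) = -1.15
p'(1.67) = 16.39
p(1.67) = 1.68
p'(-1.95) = -2.29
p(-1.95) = -0.11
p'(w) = 3*w^2 + 6*w - 2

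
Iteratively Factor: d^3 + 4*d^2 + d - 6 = (d + 3)*(d^2 + d - 2) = (d - 1)*(d + 3)*(d + 2)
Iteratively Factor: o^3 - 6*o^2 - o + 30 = (o - 3)*(o^2 - 3*o - 10) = (o - 5)*(o - 3)*(o + 2)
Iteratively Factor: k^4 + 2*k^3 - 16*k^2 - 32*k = (k - 4)*(k^3 + 6*k^2 + 8*k) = k*(k - 4)*(k^2 + 6*k + 8) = k*(k - 4)*(k + 4)*(k + 2)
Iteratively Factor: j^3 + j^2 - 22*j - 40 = (j - 5)*(j^2 + 6*j + 8) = (j - 5)*(j + 4)*(j + 2)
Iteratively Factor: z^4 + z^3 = (z)*(z^3 + z^2) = z*(z + 1)*(z^2) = z^2*(z + 1)*(z)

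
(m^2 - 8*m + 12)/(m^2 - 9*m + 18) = (m - 2)/(m - 3)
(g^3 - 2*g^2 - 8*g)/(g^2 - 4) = g*(g - 4)/(g - 2)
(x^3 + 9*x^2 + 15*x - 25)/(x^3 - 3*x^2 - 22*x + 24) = (x^2 + 10*x + 25)/(x^2 - 2*x - 24)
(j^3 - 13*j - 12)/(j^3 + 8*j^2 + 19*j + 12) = (j - 4)/(j + 4)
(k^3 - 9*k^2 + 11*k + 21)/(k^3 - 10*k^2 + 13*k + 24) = (k - 7)/(k - 8)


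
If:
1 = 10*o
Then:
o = 1/10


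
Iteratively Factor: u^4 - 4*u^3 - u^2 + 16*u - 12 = (u - 3)*(u^3 - u^2 - 4*u + 4) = (u - 3)*(u + 2)*(u^2 - 3*u + 2) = (u - 3)*(u - 2)*(u + 2)*(u - 1)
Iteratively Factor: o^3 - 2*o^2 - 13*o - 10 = (o - 5)*(o^2 + 3*o + 2) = (o - 5)*(o + 1)*(o + 2)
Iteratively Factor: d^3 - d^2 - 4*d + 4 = (d - 1)*(d^2 - 4) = (d - 2)*(d - 1)*(d + 2)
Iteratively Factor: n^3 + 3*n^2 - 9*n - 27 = (n - 3)*(n^2 + 6*n + 9) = (n - 3)*(n + 3)*(n + 3)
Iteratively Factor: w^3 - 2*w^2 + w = (w - 1)*(w^2 - w) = w*(w - 1)*(w - 1)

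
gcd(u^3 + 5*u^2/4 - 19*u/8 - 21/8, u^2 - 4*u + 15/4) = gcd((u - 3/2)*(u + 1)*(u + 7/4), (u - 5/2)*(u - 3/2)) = u - 3/2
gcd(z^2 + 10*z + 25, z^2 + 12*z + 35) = z + 5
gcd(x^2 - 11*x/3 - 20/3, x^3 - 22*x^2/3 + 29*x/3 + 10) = x - 5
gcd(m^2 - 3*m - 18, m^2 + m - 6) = m + 3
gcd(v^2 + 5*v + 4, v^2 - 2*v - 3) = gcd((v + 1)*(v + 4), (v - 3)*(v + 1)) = v + 1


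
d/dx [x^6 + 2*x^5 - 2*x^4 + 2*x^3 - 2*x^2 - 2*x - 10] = 6*x^5 + 10*x^4 - 8*x^3 + 6*x^2 - 4*x - 2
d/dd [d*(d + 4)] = 2*d + 4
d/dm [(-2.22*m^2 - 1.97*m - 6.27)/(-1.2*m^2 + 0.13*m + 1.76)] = (-2.6526*m^2 - 22.8624*m - 2.6521)/(1.44*m^4 - 0.312*m^3 - 4.2071*m^2 + 0.4576*m + 3.0976)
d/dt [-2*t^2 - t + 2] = -4*t - 1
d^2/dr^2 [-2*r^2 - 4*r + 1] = -4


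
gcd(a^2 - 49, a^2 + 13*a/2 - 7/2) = a + 7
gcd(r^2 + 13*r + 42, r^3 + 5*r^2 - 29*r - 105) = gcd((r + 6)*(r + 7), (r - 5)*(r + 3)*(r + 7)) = r + 7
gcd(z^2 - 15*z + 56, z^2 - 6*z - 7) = z - 7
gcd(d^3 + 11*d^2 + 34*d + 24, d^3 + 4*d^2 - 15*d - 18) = d^2 + 7*d + 6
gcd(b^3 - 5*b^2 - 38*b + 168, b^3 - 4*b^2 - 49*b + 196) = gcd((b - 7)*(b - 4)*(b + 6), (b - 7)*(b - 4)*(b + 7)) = b^2 - 11*b + 28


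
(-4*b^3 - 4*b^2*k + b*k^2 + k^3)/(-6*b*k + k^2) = (4*b^3 + 4*b^2*k - b*k^2 - k^3)/(k*(6*b - k))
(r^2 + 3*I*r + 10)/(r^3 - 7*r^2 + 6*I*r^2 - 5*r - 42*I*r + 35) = (r - 2*I)/(r^2 + r*(-7 + I) - 7*I)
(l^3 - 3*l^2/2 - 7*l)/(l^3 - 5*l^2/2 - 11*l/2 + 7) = l/(l - 1)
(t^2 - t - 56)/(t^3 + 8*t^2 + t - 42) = (t - 8)/(t^2 + t - 6)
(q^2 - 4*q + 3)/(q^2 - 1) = (q - 3)/(q + 1)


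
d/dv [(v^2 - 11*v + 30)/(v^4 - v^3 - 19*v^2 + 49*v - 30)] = ((11 - 2*v)*(-v^4 + v^3 + 19*v^2 - 49*v + 30) - (v^2 - 11*v + 30)*(4*v^3 - 3*v^2 - 38*v + 49))/(-v^4 + v^3 + 19*v^2 - 49*v + 30)^2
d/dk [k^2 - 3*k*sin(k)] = -3*k*cos(k) + 2*k - 3*sin(k)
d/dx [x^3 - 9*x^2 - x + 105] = 3*x^2 - 18*x - 1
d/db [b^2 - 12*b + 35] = 2*b - 12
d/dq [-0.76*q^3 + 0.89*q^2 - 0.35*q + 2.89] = -2.28*q^2 + 1.78*q - 0.35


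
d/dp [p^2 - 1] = 2*p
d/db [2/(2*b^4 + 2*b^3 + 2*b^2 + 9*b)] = 2*(-8*b^3 - 6*b^2 - 4*b - 9)/(b^2*(2*b^3 + 2*b^2 + 2*b + 9)^2)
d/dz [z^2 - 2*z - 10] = 2*z - 2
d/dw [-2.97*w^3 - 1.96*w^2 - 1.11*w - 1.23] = -8.91*w^2 - 3.92*w - 1.11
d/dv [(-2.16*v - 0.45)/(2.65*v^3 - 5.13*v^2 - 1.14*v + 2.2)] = (11.448*v^3 - 7.5033*v^2 - 4.617*v - 5.265)/(7.0225*v^6 - 27.189*v^5 + 20.2749*v^4 + 23.3564*v^3 - 21.2724*v^2 - 5.016*v + 4.84)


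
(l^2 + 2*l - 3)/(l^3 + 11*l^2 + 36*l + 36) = (l - 1)/(l^2 + 8*l + 12)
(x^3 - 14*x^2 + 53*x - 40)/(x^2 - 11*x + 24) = (x^2 - 6*x + 5)/(x - 3)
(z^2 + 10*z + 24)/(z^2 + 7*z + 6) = (z + 4)/(z + 1)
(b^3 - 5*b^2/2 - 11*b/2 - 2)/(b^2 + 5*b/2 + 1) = (b^2 - 3*b - 4)/(b + 2)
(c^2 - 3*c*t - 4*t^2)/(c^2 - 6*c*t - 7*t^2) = (-c + 4*t)/(-c + 7*t)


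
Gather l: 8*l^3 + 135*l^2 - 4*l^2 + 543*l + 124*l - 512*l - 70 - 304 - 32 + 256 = 8*l^3 + 131*l^2 + 155*l - 150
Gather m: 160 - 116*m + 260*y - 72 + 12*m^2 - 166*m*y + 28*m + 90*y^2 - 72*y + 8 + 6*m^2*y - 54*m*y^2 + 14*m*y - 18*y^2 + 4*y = m^2*(6*y + 12) + m*(-54*y^2 - 152*y - 88) + 72*y^2 + 192*y + 96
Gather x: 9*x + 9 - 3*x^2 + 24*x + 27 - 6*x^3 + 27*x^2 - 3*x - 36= -6*x^3 + 24*x^2 + 30*x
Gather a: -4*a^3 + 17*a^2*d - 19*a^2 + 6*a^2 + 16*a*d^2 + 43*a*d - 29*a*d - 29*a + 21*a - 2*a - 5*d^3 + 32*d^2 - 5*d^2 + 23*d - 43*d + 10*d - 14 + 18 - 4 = -4*a^3 + a^2*(17*d - 13) + a*(16*d^2 + 14*d - 10) - 5*d^3 + 27*d^2 - 10*d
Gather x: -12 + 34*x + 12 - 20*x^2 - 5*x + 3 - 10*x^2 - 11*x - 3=-30*x^2 + 18*x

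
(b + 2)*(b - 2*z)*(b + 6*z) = b^3 + 4*b^2*z + 2*b^2 - 12*b*z^2 + 8*b*z - 24*z^2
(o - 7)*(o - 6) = o^2 - 13*o + 42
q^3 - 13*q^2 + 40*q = q*(q - 8)*(q - 5)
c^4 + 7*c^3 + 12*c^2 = c^2*(c + 3)*(c + 4)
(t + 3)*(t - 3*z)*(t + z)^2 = t^4 - t^3*z + 3*t^3 - 5*t^2*z^2 - 3*t^2*z - 3*t*z^3 - 15*t*z^2 - 9*z^3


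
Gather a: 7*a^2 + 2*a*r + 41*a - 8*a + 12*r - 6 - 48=7*a^2 + a*(2*r + 33) + 12*r - 54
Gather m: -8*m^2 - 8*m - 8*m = -8*m^2 - 16*m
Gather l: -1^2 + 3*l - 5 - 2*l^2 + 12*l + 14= -2*l^2 + 15*l + 8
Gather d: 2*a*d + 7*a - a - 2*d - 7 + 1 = 6*a + d*(2*a - 2) - 6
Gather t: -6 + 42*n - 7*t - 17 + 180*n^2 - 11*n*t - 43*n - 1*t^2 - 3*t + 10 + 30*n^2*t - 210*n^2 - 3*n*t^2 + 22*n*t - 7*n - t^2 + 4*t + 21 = -30*n^2 - 8*n + t^2*(-3*n - 2) + t*(30*n^2 + 11*n - 6) + 8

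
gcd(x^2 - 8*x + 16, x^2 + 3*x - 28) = x - 4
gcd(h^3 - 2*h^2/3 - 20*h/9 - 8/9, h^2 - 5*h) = 1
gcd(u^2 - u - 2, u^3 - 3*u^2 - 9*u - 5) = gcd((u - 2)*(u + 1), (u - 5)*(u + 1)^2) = u + 1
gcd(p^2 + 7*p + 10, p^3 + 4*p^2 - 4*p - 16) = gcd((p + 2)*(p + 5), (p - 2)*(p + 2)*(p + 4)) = p + 2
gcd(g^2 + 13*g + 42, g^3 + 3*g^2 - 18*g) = g + 6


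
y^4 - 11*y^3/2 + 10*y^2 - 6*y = y*(y - 2)^2*(y - 3/2)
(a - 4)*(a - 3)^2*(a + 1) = a^4 - 9*a^3 + 23*a^2 - 3*a - 36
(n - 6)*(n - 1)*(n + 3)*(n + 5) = n^4 + n^3 - 35*n^2 - 57*n + 90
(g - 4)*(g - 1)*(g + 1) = g^3 - 4*g^2 - g + 4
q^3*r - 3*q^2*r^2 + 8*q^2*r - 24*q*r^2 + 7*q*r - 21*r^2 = (q + 7)*(q - 3*r)*(q*r + r)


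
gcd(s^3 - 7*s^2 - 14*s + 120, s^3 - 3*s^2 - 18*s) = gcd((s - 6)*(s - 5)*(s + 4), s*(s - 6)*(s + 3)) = s - 6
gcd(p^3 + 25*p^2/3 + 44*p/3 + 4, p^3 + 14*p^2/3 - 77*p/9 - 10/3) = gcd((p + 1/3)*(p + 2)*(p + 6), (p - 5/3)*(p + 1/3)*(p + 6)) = p^2 + 19*p/3 + 2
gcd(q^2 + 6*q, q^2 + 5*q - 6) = q + 6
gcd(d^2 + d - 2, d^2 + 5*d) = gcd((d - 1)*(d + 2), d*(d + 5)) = 1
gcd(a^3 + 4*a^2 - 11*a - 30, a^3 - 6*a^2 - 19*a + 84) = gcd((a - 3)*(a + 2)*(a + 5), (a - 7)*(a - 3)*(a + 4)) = a - 3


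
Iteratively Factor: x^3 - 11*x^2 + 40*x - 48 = (x - 3)*(x^2 - 8*x + 16) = (x - 4)*(x - 3)*(x - 4)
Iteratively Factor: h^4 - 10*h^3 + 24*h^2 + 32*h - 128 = (h - 4)*(h^3 - 6*h^2 + 32) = (h - 4)*(h + 2)*(h^2 - 8*h + 16) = (h - 4)^2*(h + 2)*(h - 4)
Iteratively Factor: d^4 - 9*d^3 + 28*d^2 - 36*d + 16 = (d - 4)*(d^3 - 5*d^2 + 8*d - 4) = (d - 4)*(d - 2)*(d^2 - 3*d + 2) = (d - 4)*(d - 2)^2*(d - 1)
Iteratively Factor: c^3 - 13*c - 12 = (c + 1)*(c^2 - c - 12) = (c + 1)*(c + 3)*(c - 4)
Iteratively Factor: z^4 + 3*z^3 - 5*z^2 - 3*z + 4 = (z - 1)*(z^3 + 4*z^2 - z - 4) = (z - 1)*(z + 1)*(z^2 + 3*z - 4) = (z - 1)*(z + 1)*(z + 4)*(z - 1)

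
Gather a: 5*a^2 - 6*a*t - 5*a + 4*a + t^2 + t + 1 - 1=5*a^2 + a*(-6*t - 1) + t^2 + t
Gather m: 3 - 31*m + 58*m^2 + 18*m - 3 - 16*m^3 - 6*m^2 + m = -16*m^3 + 52*m^2 - 12*m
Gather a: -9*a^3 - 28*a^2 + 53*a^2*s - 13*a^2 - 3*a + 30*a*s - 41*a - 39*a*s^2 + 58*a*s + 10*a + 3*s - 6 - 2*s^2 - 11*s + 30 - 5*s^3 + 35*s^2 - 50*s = -9*a^3 + a^2*(53*s - 41) + a*(-39*s^2 + 88*s - 34) - 5*s^3 + 33*s^2 - 58*s + 24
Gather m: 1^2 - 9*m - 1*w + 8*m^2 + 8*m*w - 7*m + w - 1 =8*m^2 + m*(8*w - 16)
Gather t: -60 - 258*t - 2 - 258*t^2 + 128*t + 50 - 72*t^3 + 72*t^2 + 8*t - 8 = -72*t^3 - 186*t^2 - 122*t - 20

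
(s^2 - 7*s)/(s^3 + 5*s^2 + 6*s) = (s - 7)/(s^2 + 5*s + 6)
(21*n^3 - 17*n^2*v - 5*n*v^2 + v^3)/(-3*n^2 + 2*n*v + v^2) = -7*n + v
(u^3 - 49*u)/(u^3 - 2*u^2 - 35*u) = (u + 7)/(u + 5)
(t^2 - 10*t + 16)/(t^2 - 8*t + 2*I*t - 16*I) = (t - 2)/(t + 2*I)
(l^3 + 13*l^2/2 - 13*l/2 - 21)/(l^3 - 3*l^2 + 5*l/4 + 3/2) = 2*(2*l^2 + 17*l + 21)/(4*l^2 - 4*l - 3)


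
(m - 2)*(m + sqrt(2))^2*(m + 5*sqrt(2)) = m^4 - 2*m^3 + 7*sqrt(2)*m^3 - 14*sqrt(2)*m^2 + 22*m^2 - 44*m + 10*sqrt(2)*m - 20*sqrt(2)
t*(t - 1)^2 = t^3 - 2*t^2 + t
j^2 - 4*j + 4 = (j - 2)^2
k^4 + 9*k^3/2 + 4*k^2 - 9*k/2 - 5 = (k - 1)*(k + 1)*(k + 2)*(k + 5/2)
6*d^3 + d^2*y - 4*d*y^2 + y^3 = (-3*d + y)*(-2*d + y)*(d + y)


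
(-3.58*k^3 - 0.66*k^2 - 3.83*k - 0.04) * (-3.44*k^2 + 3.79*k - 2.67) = 12.3152*k^5 - 11.2978*k^4 + 20.2324*k^3 - 12.6159*k^2 + 10.0745*k + 0.1068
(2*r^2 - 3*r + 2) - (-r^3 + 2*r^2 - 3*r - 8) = r^3 + 10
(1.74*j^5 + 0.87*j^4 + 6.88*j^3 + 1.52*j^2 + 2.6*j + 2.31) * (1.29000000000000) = 2.2446*j^5 + 1.1223*j^4 + 8.8752*j^3 + 1.9608*j^2 + 3.354*j + 2.9799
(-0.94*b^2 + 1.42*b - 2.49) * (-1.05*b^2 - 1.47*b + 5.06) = 0.987*b^4 - 0.1092*b^3 - 4.2293*b^2 + 10.8455*b - 12.5994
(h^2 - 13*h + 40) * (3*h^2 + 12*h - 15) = 3*h^4 - 27*h^3 - 51*h^2 + 675*h - 600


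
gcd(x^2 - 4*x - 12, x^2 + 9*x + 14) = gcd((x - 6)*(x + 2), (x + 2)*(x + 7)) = x + 2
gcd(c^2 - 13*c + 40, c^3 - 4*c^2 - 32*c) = c - 8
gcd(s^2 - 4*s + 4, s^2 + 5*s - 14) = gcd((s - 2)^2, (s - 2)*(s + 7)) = s - 2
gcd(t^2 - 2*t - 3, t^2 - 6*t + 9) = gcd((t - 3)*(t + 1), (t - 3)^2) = t - 3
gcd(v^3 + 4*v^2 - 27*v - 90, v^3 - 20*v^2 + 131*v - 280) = v - 5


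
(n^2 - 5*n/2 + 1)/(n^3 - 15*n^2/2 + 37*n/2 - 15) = (2*n - 1)/(2*n^2 - 11*n + 15)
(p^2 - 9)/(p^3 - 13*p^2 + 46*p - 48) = (p + 3)/(p^2 - 10*p + 16)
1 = 1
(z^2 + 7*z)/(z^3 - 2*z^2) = (z + 7)/(z*(z - 2))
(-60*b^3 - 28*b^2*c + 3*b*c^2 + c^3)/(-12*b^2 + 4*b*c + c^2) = (10*b^2 + 3*b*c - c^2)/(2*b - c)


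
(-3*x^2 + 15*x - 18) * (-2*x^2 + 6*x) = 6*x^4 - 48*x^3 + 126*x^2 - 108*x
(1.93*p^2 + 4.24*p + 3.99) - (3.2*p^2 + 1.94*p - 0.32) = -1.27*p^2 + 2.3*p + 4.31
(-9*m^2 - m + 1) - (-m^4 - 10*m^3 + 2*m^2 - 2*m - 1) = m^4 + 10*m^3 - 11*m^2 + m + 2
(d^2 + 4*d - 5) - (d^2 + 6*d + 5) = -2*d - 10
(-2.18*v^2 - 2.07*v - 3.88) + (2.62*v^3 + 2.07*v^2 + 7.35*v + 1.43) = 2.62*v^3 - 0.11*v^2 + 5.28*v - 2.45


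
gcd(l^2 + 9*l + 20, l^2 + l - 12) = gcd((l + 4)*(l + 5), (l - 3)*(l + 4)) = l + 4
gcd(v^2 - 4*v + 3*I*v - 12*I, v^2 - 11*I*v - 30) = 1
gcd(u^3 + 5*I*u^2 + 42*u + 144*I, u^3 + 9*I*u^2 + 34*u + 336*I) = u^2 + 2*I*u + 48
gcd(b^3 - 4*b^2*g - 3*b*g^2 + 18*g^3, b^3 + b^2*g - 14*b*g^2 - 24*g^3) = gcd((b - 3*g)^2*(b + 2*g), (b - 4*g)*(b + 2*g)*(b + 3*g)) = b + 2*g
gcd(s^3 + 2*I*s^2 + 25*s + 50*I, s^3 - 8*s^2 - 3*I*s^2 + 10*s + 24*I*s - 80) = s^2 - 3*I*s + 10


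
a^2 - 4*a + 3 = (a - 3)*(a - 1)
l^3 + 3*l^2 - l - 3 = (l - 1)*(l + 1)*(l + 3)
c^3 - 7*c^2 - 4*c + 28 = (c - 7)*(c - 2)*(c + 2)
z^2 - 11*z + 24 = (z - 8)*(z - 3)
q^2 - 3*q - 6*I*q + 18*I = (q - 3)*(q - 6*I)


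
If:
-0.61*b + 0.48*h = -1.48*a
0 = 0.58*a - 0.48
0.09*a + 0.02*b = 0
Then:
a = 0.83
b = -3.72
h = -7.28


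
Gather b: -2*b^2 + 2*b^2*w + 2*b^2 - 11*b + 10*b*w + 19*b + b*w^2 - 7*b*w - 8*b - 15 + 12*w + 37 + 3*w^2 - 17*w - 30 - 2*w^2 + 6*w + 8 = 2*b^2*w + b*(w^2 + 3*w) + w^2 + w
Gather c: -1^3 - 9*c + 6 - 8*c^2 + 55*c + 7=-8*c^2 + 46*c + 12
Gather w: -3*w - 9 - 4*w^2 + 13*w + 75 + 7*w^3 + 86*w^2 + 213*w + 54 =7*w^3 + 82*w^2 + 223*w + 120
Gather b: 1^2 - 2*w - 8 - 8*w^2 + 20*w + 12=-8*w^2 + 18*w + 5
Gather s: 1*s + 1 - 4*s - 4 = -3*s - 3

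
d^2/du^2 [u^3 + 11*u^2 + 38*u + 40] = 6*u + 22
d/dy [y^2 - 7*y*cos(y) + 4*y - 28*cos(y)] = 7*y*sin(y) + 2*y + 28*sin(y) - 7*cos(y) + 4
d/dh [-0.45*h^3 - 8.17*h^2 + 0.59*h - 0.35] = -1.35*h^2 - 16.34*h + 0.59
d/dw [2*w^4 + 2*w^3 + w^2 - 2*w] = 8*w^3 + 6*w^2 + 2*w - 2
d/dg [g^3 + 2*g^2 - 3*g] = 3*g^2 + 4*g - 3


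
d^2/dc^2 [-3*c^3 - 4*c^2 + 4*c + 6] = -18*c - 8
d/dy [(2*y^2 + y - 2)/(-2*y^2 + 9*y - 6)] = 4*(5*y^2 - 8*y + 3)/(4*y^4 - 36*y^3 + 105*y^2 - 108*y + 36)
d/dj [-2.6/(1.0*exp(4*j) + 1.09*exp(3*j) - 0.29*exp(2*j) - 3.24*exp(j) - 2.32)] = (10.4*exp(3*j) + 8.502*exp(2*j) - 1.508*exp(j) - 8.424)*exp(j)/(-1.0*exp(4*j) - 1.09*exp(3*j) + 0.29*exp(2*j) + 3.24*exp(j) + 2.32)^2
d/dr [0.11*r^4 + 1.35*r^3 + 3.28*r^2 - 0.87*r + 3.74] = 0.44*r^3 + 4.05*r^2 + 6.56*r - 0.87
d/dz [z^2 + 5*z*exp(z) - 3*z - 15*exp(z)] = 5*z*exp(z) + 2*z - 10*exp(z) - 3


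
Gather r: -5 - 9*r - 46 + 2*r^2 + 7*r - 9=2*r^2 - 2*r - 60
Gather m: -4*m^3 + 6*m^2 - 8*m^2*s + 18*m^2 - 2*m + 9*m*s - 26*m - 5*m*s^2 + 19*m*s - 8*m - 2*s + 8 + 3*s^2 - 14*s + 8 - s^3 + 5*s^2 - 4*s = -4*m^3 + m^2*(24 - 8*s) + m*(-5*s^2 + 28*s - 36) - s^3 + 8*s^2 - 20*s + 16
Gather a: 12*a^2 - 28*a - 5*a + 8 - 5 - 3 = 12*a^2 - 33*a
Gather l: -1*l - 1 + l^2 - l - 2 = l^2 - 2*l - 3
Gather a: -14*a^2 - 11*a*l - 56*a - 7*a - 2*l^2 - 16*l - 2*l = -14*a^2 + a*(-11*l - 63) - 2*l^2 - 18*l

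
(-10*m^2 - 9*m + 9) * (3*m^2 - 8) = -30*m^4 - 27*m^3 + 107*m^2 + 72*m - 72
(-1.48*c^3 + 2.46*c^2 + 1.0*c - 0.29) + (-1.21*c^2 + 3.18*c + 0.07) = -1.48*c^3 + 1.25*c^2 + 4.18*c - 0.22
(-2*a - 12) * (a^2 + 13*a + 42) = -2*a^3 - 38*a^2 - 240*a - 504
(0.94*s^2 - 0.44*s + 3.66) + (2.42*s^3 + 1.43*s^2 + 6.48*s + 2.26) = 2.42*s^3 + 2.37*s^2 + 6.04*s + 5.92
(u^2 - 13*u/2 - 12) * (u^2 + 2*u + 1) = u^4 - 9*u^3/2 - 24*u^2 - 61*u/2 - 12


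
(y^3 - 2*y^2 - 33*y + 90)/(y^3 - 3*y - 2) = (-y^3 + 2*y^2 + 33*y - 90)/(-y^3 + 3*y + 2)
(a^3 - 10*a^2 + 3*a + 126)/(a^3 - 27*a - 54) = (a - 7)/(a + 3)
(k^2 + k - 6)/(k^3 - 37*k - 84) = (k - 2)/(k^2 - 3*k - 28)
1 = 1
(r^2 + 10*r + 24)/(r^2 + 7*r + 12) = (r + 6)/(r + 3)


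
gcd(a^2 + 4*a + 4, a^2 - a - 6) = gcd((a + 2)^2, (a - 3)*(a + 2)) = a + 2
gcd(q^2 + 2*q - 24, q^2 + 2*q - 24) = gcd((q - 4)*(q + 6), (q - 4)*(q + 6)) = q^2 + 2*q - 24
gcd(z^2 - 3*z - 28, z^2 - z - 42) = z - 7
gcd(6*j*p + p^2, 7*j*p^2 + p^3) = p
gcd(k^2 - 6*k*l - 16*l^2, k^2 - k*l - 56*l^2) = k - 8*l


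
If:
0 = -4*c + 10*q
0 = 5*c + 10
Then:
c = -2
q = -4/5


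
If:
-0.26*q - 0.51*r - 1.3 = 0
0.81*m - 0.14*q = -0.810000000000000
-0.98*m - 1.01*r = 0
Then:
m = -2.78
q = -10.29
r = 2.70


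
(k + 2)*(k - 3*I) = k^2 + 2*k - 3*I*k - 6*I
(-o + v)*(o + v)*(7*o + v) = -7*o^3 - o^2*v + 7*o*v^2 + v^3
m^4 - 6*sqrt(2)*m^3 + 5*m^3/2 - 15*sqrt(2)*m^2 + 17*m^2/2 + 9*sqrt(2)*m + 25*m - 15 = (m - 1/2)*(m + 3)*(m - 5*sqrt(2))*(m - sqrt(2))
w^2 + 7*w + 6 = (w + 1)*(w + 6)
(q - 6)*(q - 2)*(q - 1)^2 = q^4 - 10*q^3 + 29*q^2 - 32*q + 12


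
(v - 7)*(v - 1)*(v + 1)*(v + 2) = v^4 - 5*v^3 - 15*v^2 + 5*v + 14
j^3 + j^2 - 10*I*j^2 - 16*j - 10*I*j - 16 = (j + 1)*(j - 8*I)*(j - 2*I)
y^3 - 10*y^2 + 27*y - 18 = (y - 6)*(y - 3)*(y - 1)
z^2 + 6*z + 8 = (z + 2)*(z + 4)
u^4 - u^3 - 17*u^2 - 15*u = u*(u - 5)*(u + 1)*(u + 3)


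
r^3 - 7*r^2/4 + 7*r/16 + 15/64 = (r - 5/4)*(r - 3/4)*(r + 1/4)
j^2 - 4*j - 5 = (j - 5)*(j + 1)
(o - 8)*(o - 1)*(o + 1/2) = o^3 - 17*o^2/2 + 7*o/2 + 4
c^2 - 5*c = c*(c - 5)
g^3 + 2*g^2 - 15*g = g*(g - 3)*(g + 5)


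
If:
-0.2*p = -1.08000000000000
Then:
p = 5.40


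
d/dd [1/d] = -1/d^2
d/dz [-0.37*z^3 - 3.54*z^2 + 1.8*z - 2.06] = -1.11*z^2 - 7.08*z + 1.8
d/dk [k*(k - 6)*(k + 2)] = 3*k^2 - 8*k - 12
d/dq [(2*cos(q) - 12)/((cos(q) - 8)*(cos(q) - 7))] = 2*(cos(q)^2 - 12*cos(q) + 34)*sin(q)/((cos(q) - 8)^2*(cos(q) - 7)^2)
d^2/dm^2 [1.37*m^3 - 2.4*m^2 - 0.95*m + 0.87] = 8.22*m - 4.8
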